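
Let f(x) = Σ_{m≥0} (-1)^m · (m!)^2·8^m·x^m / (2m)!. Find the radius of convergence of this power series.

The ratio of consecutive coefficients is (m+1)²/[(2m+1)·(2m+2)] · 8 → 2.
The series converges when 2 · |x| < 1, giving R = 1/2.

R = 1/2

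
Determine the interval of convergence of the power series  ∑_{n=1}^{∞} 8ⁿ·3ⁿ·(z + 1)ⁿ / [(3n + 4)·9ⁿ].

[-11/8, -5/8)

Apply the ratio test: |a_{n+1}| / |a_n| = [(3n + 4)/(3(n+1) + 4)] · 8·3/9, which tends to 8/3 as n → ∞.
The series converges when 8/3 · |z + 1| < 1, giving R = 3/8.
Endpoint z = -5/8: comparison with the harmonic series Σ 1/n shows the series diverges.
At z = -11/8: an alternating series whose terms decrease to 0 in absolute value, so it converges by the Leibniz criterion.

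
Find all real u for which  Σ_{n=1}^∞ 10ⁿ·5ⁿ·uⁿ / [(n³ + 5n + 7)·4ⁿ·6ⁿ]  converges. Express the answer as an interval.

Ratio test: |a_{n+1}/a_n| = [(n³ + 5n + 7)/((n+1)³ + 5(n+1) + 7)] · 10·5/(4·6) → 25/12 as n → ∞.
Thus R = 1/(25/12) = 12/25.
Check u = 12/25: absolute convergence follows by limit comparison with Σ 1/n³.
Endpoint u = -12/25: the terms are on the order of 1/n³, so the series converges absolutely by comparison with the p-series (p = 3 > 1).

[-12/25, 12/25]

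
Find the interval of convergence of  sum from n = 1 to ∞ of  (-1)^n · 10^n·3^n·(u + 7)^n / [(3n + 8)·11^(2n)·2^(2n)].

By the ratio test, |a_{n+1}/a_n| = [(3n + 8)/(3(n+1) + 8)] · 10·3/(121·4) → 15/242.
Hence the series converges for |u + 7| < 1/(15/242) = 242/15, so the radius of convergence is 242/15.
Endpoint u = 137/15: an alternating series whose terms decrease to 0 in absolute value, so it converges by the Leibniz criterion.
Check u = -347/15: comparison with the harmonic series Σ 1/n shows the series diverges.

(-347/15, 137/15]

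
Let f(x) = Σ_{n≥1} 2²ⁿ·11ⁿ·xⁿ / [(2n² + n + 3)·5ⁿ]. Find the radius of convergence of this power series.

By the ratio test, |a_{n+1}/a_n| = [(2n² + n + 3)/(2(n+1)² + (n+1) + 3)] · 4·11/5 → 44/5.
Convergence for |x| · 44/5 < 1, i.e. |x| < 5/44. So R = 5/44.

R = 5/44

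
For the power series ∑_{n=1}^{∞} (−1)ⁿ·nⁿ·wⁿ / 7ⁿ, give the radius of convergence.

Applying the root test, |a_n|^(1/n) = n/7 → ∞.
The root grows without bound, so R = 0 (convergence only at w = 0).

R = 0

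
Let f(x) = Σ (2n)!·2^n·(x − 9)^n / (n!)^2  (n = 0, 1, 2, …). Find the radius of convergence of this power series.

R = 1/8

The ratio of consecutive coefficients is (2n+1)·(2n+2)/(n+1)² · 2 → 8.
Hence the series converges for |x − 9| < 1/(8) = 1/8, so the radius of convergence is 1/8.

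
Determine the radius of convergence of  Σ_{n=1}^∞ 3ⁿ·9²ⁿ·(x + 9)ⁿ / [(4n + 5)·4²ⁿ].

R = 16/243

Ratio test: |a_{n+1}/a_n| = [(4n + 5)/(4(n+1) + 5)] · 3·81/16 → 243/16 as n → ∞.
Convergence for |x + 9| · 243/16 < 1, i.e. |x + 9| < 16/243. So R = 16/243.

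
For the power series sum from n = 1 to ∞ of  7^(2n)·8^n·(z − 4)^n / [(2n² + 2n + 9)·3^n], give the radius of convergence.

Apply the ratio test: |a_{n+1}| / |a_n| = [(2n² + 2n + 9)/(2(n+1)² + 2(n+1) + 9)] · 49·8/3, which tends to 392/3 as n → ∞.
Thus R = 1/(392/3) = 3/392.

R = 3/392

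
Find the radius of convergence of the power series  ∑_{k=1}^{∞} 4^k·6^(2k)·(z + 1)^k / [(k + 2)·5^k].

Ratio test: |a_{k+1}/a_k| = [(k + 2)/((k+1) + 2)] · 4·36/5 → 144/5 as k → ∞.
Convergence for |z + 1| · 144/5 < 1, i.e. |z + 1| < 5/144. So R = 5/144.

R = 5/144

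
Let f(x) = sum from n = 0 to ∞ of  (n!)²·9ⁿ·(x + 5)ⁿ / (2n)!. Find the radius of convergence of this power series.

R = 4/9

Ratio test: |a_{n+1}/a_n| = (n+1)²/[(2n+1)·(2n+2)] · 9 → 9/4 as n → ∞.
The series converges when 9/4 · |x + 5| < 1, giving R = 4/9.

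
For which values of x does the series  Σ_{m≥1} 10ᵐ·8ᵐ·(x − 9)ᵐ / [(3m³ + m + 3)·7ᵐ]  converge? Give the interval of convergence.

[713/80, 727/80]

Ratio test: |a_{m+1}/a_m| = [(3m³ + m + 3)/(3(m+1)³ + (m+1) + 3)] · 10·8/7 → 80/7 as m → ∞.
The series converges when 80/7 · |x − 9| < 1, giving R = 7/80.
When x = 727/80, the terms are on the order of 1/m³, so the series converges absolutely by comparison with the p-series (p = 3 > 1).
When x = 713/80, the terms are on the order of 1/m³, so the series converges absolutely by comparison with the p-series (p = 3 > 1).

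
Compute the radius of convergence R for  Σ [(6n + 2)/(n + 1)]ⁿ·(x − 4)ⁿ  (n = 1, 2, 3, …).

R = 1/6

By the Cauchy root test, |a_n|^(1/n) = (6n + 2)/(n + 1) → 6.
Hence the series converges for |x − 4| < 1/(6) = 1/6, so the radius of convergence is 1/6.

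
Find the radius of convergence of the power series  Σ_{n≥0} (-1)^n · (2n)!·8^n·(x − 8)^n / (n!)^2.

Ratio test: |a_{n+1}/a_n| = (2n+1)·(2n+2)/(n+1)² · 8 → 32 as n → ∞.
Convergence for |x − 8| · 32 < 1, i.e. |x − 8| < 1/32. So R = 1/32.

R = 1/32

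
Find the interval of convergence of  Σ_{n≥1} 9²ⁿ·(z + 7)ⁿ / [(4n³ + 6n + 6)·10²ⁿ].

Apply the ratio test: |a_{n+1}| / |a_n| = [(4n³ + 6n + 6)/(4(n+1)³ + 6(n+1) + 6)] · 81/100, which tends to 81/100 as n → ∞.
Hence the series converges for |z + 7| < 1/(81/100) = 100/81, so the radius of convergence is 100/81.
Check z = -467/81: the series is dominated by a constant times Σ 1/n³, which converges (p = 3 > 1).
Endpoint z = -667/81: the terms are on the order of 1/n³, so the series converges absolutely by comparison with the p-series (p = 3 > 1).

[-667/81, -467/81]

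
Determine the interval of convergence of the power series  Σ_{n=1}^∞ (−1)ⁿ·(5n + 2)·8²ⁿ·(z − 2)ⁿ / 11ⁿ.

The ratio of consecutive coefficients is [(5(n+1) + 2)/(5n + 2)] · 64/11 → 64/11.
Thus R = 1/(64/11) = 11/64.
When z = 139/64, the n-th term does not approach 0; divergence by the term test.
When z = 117/64, the n-th term does not approach 0; divergence by the term test.

(117/64, 139/64)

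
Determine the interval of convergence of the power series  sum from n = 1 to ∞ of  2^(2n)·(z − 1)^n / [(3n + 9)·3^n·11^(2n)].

The ratio of consecutive coefficients is [(3n + 9)/(3(n+1) + 9)] · 4/(3·121) → 4/363.
The series converges when 4/363 · |z − 1| < 1, giving R = 363/4.
Endpoint z = 367/4: the terms behave like c/n; limit comparison with the harmonic series gives divergence.
When z = -359/4, convergence follows from the alternating series test (terms decrease monotonically to 0).

[-359/4, 367/4)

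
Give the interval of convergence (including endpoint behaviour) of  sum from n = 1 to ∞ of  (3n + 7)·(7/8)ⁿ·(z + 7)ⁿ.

(-57/7, -41/7)

Apply the ratio test: |a_{n+1}| / |a_n| = [(3(n+1) + 7)/(3n + 7)] · 7/8, which tends to 7/8 as n → ∞.
Convergence for |z + 7| · 7/8 < 1, i.e. |z + 7| < 8/7. So R = 8/7.
Endpoint z = -41/7: the terms do not tend to 0, so the series diverges.
When z = -57/7, the terms do not tend to 0, so the series diverges.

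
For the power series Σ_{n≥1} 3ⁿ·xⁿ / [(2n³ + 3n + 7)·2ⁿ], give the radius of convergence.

Ratio test: |a_{n+1}/a_n| = [(2n³ + 3n + 7)/(2(n+1)³ + 3(n+1) + 7)] · 3/2 → 3/2 as n → ∞.
Thus R = 1/(3/2) = 2/3.

R = 2/3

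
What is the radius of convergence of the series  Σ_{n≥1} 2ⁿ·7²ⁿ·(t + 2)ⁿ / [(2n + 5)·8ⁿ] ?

Apply the ratio test: |a_{n+1}| / |a_n| = [(2n + 5)/(2(n+1) + 5)] · 2·49/8, which tends to 49/4 as n → ∞.
Convergence for |t + 2| · 49/4 < 1, i.e. |t + 2| < 4/49. So R = 4/49.

R = 4/49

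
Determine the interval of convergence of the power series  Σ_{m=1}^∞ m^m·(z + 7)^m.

Applying the root test, |a_m|^(1/m) = m → ∞.
Since the m-th root of |a_m| is unbounded, the series converges only at z = -7; R = 0.

{-7}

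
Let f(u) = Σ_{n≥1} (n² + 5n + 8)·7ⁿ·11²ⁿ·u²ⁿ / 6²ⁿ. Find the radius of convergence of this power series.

The ratio of consecutive coefficients is [((n+1)² + 5(n+1) + 8)/(n² + 5n + 8)] · 7·121/36 → 847/36.
Since the exponent of u increases by 2 each term, convergence requires |u|² < 36/847, hence R = 6√7/77.

R = 6√7/77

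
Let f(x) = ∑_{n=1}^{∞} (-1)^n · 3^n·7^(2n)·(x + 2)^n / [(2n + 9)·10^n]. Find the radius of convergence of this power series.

Apply the ratio test: |a_{n+1}| / |a_n| = [(2n + 9)/(2(n+1) + 9)] · 3·49/10, which tends to 147/10 as n → ∞.
Convergence for |x + 2| · 147/10 < 1, i.e. |x + 2| < 10/147. So R = 10/147.

R = 10/147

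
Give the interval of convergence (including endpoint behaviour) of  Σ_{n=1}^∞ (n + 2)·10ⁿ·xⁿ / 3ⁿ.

By the ratio test, |a_{n+1}/a_n| = [((n+1) + 2)/(n + 2)] · 10/3 → 10/3.
Thus R = 1/(10/3) = 3/10.
When x = 3/10, the terms have absolute value of order n, which does not tend to 0, so the series diverges by the divergence test.
Check x = -3/10: the terms do not tend to 0, so the series diverges.

(-3/10, 3/10)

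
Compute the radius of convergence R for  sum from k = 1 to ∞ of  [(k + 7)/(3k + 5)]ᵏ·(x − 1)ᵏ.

Root test: |a_k|^(1/k) = (k + 7)/(3k + 5) → 1/3.
Convergence for |x − 1| · 1/3 < 1, i.e. |x − 1| < 3. So R = 3.

R = 3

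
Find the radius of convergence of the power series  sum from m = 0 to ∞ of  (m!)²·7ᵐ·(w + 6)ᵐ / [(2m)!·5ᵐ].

R = 20/7

The ratio of consecutive coefficients is (m+1)²/[(2m+1)·(2m+2)] · 7/5 → 7/20.
Convergence for |w + 6| · 7/20 < 1, i.e. |w + 6| < 20/7. So R = 20/7.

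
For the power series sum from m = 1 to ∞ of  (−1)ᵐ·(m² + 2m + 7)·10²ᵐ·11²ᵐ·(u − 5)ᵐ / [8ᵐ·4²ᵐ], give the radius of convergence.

R = 32/3025

The ratio of consecutive coefficients is [((m+1)² + 2(m+1) + 7)/(m² + 2m + 7)] · 100·121/(8·16) → 3025/32.
Thus R = 1/(3025/32) = 32/3025.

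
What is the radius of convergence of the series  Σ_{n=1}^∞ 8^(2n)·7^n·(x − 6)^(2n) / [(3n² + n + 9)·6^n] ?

R = √42/56

By the ratio test, |a_{n+1}/a_n| = [(3n² + n + 9)/(3(n+1)² + (n+1) + 9)] · 64·7/6 → 224/3.
Successive powers of (x − 6) differ by 2, so the series converges when |x − 6|² · 224/3 < 1, i.e. |x − 6| < √(3/224). So R = √42/56.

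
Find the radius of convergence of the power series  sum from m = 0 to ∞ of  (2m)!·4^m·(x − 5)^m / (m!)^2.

The ratio of consecutive coefficients is (2m+1)·(2m+2)/(m+1)² · 4 → 16.
Thus R = 1/(16) = 1/16.

R = 1/16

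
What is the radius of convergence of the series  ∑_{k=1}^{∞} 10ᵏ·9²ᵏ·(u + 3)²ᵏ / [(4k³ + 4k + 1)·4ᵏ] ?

The ratio of consecutive coefficients is [(4k³ + 4k + 1)/(4(k+1)³ + 4(k+1) + 1)] · 10·81/4 → 405/2.
Since the exponent of (u + 3) increases by 2 each term, convergence requires |u + 3|² < 2/405, hence R = √10/45.

R = √10/45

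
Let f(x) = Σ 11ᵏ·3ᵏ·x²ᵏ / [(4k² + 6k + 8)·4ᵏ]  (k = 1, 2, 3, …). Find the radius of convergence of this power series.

By the ratio test, |a_{k+1}/a_k| = [(4k² + 6k + 8)/(4(k+1)² + 6(k+1) + 8)] · 11·3/4 → 33/4.
Successive powers of x differ by 2, so the series converges when |x|² · 33/4 < 1, i.e. |x| < √(4/33). So R = 2√33/33.

R = 2√33/33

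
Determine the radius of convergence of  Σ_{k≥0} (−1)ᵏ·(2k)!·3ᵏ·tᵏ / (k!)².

R = 1/12

The ratio of consecutive coefficients is (2k+1)·(2k+2)/(k+1)² · 3 → 12.
Thus R = 1/(12) = 1/12.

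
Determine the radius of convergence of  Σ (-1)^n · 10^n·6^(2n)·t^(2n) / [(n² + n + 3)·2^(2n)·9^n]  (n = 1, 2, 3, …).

R = √10/10

The ratio of consecutive coefficients is [(n² + n + 3)/((n+1)² + (n+1) + 3)] · 10·36/(4·9) → 10.
Successive powers of t differ by 2, so the series converges when |t|² · 10 < 1, i.e. |t| < √(1/10). So R = √10/10.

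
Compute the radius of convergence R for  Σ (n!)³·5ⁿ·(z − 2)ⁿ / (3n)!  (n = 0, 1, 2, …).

Apply the ratio test: |a_{n+1}| / |a_n| = (n+1)³/[(3n+1)·(3n+2)·(3n+3)] · 5, which tends to 5/27 as n → ∞.
Thus R = 1/(5/27) = 27/5.

R = 27/5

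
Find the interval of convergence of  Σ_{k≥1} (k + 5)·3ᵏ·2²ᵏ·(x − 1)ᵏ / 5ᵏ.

By the ratio test, |a_{k+1}/a_k| = [((k+1) + 5)/(k + 5)] · 3·4/5 → 12/5.
Convergence for |x − 1| · 12/5 < 1, i.e. |x − 1| < 5/12. So R = 5/12.
At x = 17/12: the terms do not tend to 0, so the series diverges.
Check x = 7/12: the terms have absolute value of order k, which does not tend to 0, so the series diverges by the divergence test.

(7/12, 17/12)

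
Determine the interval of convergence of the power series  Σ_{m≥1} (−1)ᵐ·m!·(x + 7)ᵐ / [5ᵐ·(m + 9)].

Apply the ratio test: |a_{m+1}| / |a_m| = (m+1) · 1/5 · (m + 9)/((m+1) + 9), which tends to ∞ as m → ∞.
The terms grow without bound for any (x + 7) ≠ 0, so R = 0 (convergence only at x = -7).

{-7}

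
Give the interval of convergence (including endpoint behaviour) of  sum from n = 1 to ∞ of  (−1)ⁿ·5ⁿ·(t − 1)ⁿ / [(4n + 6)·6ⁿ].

(-1/5, 11/5]

Apply the ratio test: |a_{n+1}| / |a_n| = [(4n + 6)/(4(n+1) + 6)] · 5/6, which tends to 5/6 as n → ∞.
Thus R = 1/(5/6) = 6/5.
When t = 11/5, an alternating series whose terms decrease to 0 in absolute value, so it converges by the Leibniz criterion.
When t = -1/5, the terms are asymptotic to a nonzero constant times 1/n, so the series diverges by limit comparison with Σ 1/n.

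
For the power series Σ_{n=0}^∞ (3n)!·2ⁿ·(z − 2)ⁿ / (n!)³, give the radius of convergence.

R = 1/54

Ratio test: |a_{n+1}/a_n| = (3n+1)·(3n+2)·(3n+3)/(n+1)³ · 2 → 54 as n → ∞.
Convergence for |z − 2| · 54 < 1, i.e. |z − 2| < 1/54. So R = 1/54.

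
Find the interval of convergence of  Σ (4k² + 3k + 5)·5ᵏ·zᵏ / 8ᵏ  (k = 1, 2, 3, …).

(-8/5, 8/5)

By the ratio test, |a_{k+1}/a_k| = [(4(k+1)² + 3(k+1) + 5)/(4k² + 3k + 5)] · 5/8 → 5/8.
Thus R = 1/(5/8) = 8/5.
Check z = 8/5: the terms have absolute value of order k², which does not tend to 0, so the series diverges by the divergence test.
When z = -8/5, the terms do not tend to 0, so the series diverges.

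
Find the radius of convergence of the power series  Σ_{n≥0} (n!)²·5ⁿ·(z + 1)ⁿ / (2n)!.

The ratio of consecutive coefficients is (n+1)²/[(2n+1)·(2n+2)] · 5 → 5/4.
Thus R = 1/(5/4) = 4/5.

R = 4/5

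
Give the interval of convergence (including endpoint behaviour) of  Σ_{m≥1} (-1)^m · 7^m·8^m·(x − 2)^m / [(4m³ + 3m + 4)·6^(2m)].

[19/14, 37/14]

By the ratio test, |a_{m+1}/a_m| = [(4m³ + 3m + 4)/(4(m+1)³ + 3(m+1) + 4)] · 7·8/36 → 14/9.
Hence the series converges for |x − 2| < 1/(14/9) = 9/14, so the radius of convergence is 9/14.
When x = 37/14, the terms are on the order of 1/m³, so the series converges absolutely by comparison with the p-series (p = 3 > 1).
Endpoint x = 19/14: absolute convergence follows by limit comparison with Σ 1/m³.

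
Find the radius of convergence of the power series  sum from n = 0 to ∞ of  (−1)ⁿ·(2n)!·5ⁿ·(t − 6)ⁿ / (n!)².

R = 1/20

The ratio of consecutive coefficients is (2n+1)·(2n+2)/(n+1)² · 5 → 20.
The series converges when 20 · |t − 6| < 1, giving R = 1/20.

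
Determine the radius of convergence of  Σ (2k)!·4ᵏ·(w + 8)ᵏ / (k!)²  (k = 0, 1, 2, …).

The ratio of consecutive coefficients is (2k+1)·(2k+2)/(k+1)² · 4 → 16.
The series converges when 16 · |w + 8| < 1, giving R = 1/16.

R = 1/16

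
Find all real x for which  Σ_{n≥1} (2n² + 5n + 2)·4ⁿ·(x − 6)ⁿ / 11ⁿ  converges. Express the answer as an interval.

(13/4, 35/4)

Apply the ratio test: |a_{n+1}| / |a_n| = [(2(n+1)² + 5(n+1) + 2)/(2n² + 5n + 2)] · 4/11, which tends to 4/11 as n → ∞.
Convergence for |x − 6| · 4/11 < 1, i.e. |x − 6| < 11/4. So R = 11/4.
Check x = 35/4: the terms have absolute value of order n², which does not tend to 0, so the series diverges by the divergence test.
Check x = 13/4: the terms have absolute value of order n², which does not tend to 0, so the series diverges by the divergence test.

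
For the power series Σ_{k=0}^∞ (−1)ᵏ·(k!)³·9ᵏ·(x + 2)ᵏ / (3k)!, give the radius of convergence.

R = 3

Apply the ratio test: |a_{k+1}| / |a_k| = (k+1)³/[(3k+1)·(3k+2)·(3k+3)] · 9, which tends to 1/3 as k → ∞.
The series converges when 1/3 · |x + 2| < 1, giving R = 3.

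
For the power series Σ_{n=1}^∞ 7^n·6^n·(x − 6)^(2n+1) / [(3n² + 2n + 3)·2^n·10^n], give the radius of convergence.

R = √210/21

By the ratio test, |a_{n+1}/a_n| = [(3n² + 2n + 3)/(3(n+1)² + 2(n+1) + 3)] · 7·6/(2·10) → 21/10.
Successive powers of (x − 6) differ by 2, so the series converges when |x − 6|² · 21/10 < 1, i.e. |x − 6| < √(10/21). So R = √210/21.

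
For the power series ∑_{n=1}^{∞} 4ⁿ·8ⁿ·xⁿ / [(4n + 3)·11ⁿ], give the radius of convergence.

By the ratio test, |a_{n+1}/a_n| = [(4n + 3)/(4(n+1) + 3)] · 4·8/11 → 32/11.
Hence the series converges for |x| < 1/(32/11) = 11/32, so the radius of convergence is 11/32.

R = 11/32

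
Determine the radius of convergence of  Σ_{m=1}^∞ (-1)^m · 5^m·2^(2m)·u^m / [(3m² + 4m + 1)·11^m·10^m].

R = 11/2

The ratio of consecutive coefficients is [(3m² + 4m + 1)/(3(m+1)² + 4(m+1) + 1)] · 5·4/(11·10) → 2/11.
The series converges when 2/11 · |u| < 1, giving R = 11/2.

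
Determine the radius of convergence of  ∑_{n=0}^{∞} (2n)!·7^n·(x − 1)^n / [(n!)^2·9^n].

R = 9/28

By the ratio test, |a_{n+1}/a_n| = (2n+1)·(2n+2)/(n+1)² · 7/9 → 28/9.
Thus R = 1/(28/9) = 9/28.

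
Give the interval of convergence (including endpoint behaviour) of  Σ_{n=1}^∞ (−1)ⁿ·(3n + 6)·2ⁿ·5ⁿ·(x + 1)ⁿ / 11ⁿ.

(-21/10, 1/10)

By the ratio test, |a_{n+1}/a_n| = [(3(n+1) + 6)/(3n + 6)] · 2·5/11 → 10/11.
Thus R = 1/(10/11) = 11/10.
At x = 1/10: the terms do not tend to 0, so the series diverges.
Check x = -21/10: the n-th term does not approach 0; divergence by the term test.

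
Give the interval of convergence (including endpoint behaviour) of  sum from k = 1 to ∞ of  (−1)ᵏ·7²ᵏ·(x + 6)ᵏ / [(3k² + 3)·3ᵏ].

[-297/49, -291/49]

Ratio test: |a_{k+1}/a_k| = [(3k² + 3)/(3(k+1)² + 3)] · 49/3 → 49/3 as k → ∞.
Thus R = 1/(49/3) = 3/49.
Endpoint x = -291/49: absolute convergence follows by limit comparison with Σ 1/k².
Endpoint x = -297/49: the terms are on the order of 1/k², so the series converges absolutely by comparison with the p-series (p = 2 > 1).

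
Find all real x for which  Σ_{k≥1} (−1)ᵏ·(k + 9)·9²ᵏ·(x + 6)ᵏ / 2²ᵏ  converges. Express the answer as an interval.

(-490/81, -482/81)

The ratio of consecutive coefficients is [((k+1) + 9)/(k + 9)] · 81/4 → 81/4.
Hence the series converges for |x + 6| < 1/(81/4) = 4/81, so the radius of convergence is 4/81.
When x = -482/81, the k-th term does not approach 0; divergence by the term test.
At x = -490/81: the terms do not tend to 0, so the series diverges.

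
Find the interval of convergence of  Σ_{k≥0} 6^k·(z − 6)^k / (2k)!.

Apply the ratio test: |a_{k+1}| / |a_k| = 6 · 1/[(2k+1)·(2k+2)], which tends to 0 as k → ∞.
Since the limit is 0 < 1 for every z, the series converges on all of ℝ and R = ∞.

(−∞, ∞)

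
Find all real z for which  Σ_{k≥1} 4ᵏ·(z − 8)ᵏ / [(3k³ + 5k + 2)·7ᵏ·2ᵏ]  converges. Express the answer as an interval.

[9/2, 23/2]

Apply the ratio test: |a_{k+1}| / |a_k| = [(3k³ + 5k + 2)/(3(k+1)³ + 5(k+1) + 2)] · 4/(7·2), which tends to 2/7 as k → ∞.
Convergence for |z − 8| · 2/7 < 1, i.e. |z − 8| < 7/2. So R = 7/2.
Check z = 23/2: the terms are on the order of 1/k³, so the series converges absolutely by comparison with the p-series (p = 3 > 1).
When z = 9/2, the series is dominated by a constant times Σ 1/k³, which converges (p = 3 > 1).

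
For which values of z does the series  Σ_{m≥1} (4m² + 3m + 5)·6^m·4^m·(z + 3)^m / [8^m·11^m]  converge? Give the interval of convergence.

By the ratio test, |a_{m+1}/a_m| = [(4(m+1)² + 3(m+1) + 5)/(4m² + 3m + 5)] · 6·4/(8·11) → 3/11.
Thus R = 1/(3/11) = 11/3.
When z = 2/3, the terms do not tend to 0, so the series diverges.
Endpoint z = -20/3: the terms do not tend to 0, so the series diverges.

(-20/3, 2/3)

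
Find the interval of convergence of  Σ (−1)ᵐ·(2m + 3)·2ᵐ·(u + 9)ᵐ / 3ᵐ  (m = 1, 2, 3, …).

(-21/2, -15/2)

Apply the ratio test: |a_{m+1}| / |a_m| = [(2(m+1) + 3)/(2m + 3)] · 2/3, which tends to 2/3 as m → ∞.
Convergence for |u + 9| · 2/3 < 1, i.e. |u + 9| < 3/2. So R = 3/2.
Endpoint u = -15/2: the terms have absolute value of order m, which does not tend to 0, so the series diverges by the divergence test.
When u = -21/2, the terms do not tend to 0, so the series diverges.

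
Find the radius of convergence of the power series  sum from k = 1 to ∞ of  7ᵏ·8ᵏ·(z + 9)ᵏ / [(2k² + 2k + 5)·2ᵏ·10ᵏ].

The ratio of consecutive coefficients is [(2k² + 2k + 5)/(2(k+1)² + 2(k+1) + 5)] · 7·8/(2·10) → 14/5.
Hence the series converges for |z + 9| < 1/(14/5) = 5/14, so the radius of convergence is 5/14.

R = 5/14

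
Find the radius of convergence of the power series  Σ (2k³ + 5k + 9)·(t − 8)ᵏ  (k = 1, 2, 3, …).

R = 1

The ratio of consecutive coefficients is (2(k+1)³ + 5(k+1) + 9)/(2k³ + 5k + 9) → 1.
Convergence for |t − 8| < 1, so R = 1.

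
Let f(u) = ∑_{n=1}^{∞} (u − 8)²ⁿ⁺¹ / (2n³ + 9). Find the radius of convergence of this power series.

Ratio test: |a_{n+1}/a_n| = (2n³ + 9)/(2(n+1)³ + 9) → 1 as n → ∞.
Writing y = (u − 8)², the series in y has radius 1, so |u − 8| < √(1) = 1 and R = 1.

R = 1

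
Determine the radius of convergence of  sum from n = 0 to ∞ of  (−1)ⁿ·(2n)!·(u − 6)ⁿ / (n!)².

The ratio of consecutive coefficients is (2n+1)·(2n+2)/(n+1)² → 4.
The series converges when 4 · |u − 6| < 1, giving R = 1/4.

R = 1/4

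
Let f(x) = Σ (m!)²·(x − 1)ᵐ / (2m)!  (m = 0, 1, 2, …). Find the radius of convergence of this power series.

Ratio test: |a_{m+1}/a_m| = (m+1)²/[(2m+1)·(2m+2)] → 1/4 as m → ∞.
Convergence for |x − 1| · 1/4 < 1, i.e. |x − 1| < 4. So R = 4.

R = 4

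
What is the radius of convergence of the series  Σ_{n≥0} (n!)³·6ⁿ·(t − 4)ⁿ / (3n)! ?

By the ratio test, |a_{n+1}/a_n| = (n+1)³/[(3n+1)·(3n+2)·(3n+3)] · 6 → 2/9.
Hence the series converges for |t − 4| < 1/(2/9) = 9/2, so the radius of convergence is 9/2.

R = 9/2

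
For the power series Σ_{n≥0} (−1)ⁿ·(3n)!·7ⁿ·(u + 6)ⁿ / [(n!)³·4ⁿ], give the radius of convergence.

R = 4/189

Ratio test: |a_{n+1}/a_n| = (3n+1)·(3n+2)·(3n+3)/(n+1)³ · 7/4 → 189/4 as n → ∞.
Thus R = 1/(189/4) = 4/189.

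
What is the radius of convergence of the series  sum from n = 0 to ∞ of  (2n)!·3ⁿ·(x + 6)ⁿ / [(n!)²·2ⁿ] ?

R = 1/6

The ratio of consecutive coefficients is (2n+1)·(2n+2)/(n+1)² · 3/2 → 6.
Convergence for |x + 6| · 6 < 1, i.e. |x + 6| < 1/6. So R = 1/6.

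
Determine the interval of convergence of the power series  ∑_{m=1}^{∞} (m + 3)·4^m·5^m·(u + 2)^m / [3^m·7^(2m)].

(-187/20, 107/20)

Apply the ratio test: |a_{m+1}| / |a_m| = [((m+1) + 3)/(m + 3)] · 4·5/(3·49), which tends to 20/147 as m → ∞.
Thus R = 1/(20/147) = 147/20.
At u = 107/20: the terms do not tend to 0, so the series diverges.
At u = -187/20: the terms do not tend to 0, so the series diverges.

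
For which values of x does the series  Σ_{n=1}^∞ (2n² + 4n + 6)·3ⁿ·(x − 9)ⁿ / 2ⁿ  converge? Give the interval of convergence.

(25/3, 29/3)

Apply the ratio test: |a_{n+1}| / |a_n| = [(2(n+1)² + 4(n+1) + 6)/(2n² + 4n + 6)] · 3/2, which tends to 3/2 as n → ∞.
Hence the series converges for |x − 9| < 1/(3/2) = 2/3, so the radius of convergence is 2/3.
When x = 29/3, the terms have absolute value of order n², which does not tend to 0, so the series diverges by the divergence test.
At x = 25/3: the terms do not tend to 0, so the series diverges.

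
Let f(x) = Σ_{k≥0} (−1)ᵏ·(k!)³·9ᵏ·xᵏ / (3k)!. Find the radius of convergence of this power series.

R = 3

By the ratio test, |a_{k+1}/a_k| = (k+1)³/[(3k+1)·(3k+2)·(3k+3)] · 9 → 1/3.
The series converges when 1/3 · |x| < 1, giving R = 3.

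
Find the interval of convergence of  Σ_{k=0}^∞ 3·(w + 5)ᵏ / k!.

(−∞, ∞)

Ratio test: |a_{k+1}/a_k| = 3/3 · 1/(k+1) → 0 as k → ∞.
The limit is 0, so the series converges for all w; R = ∞.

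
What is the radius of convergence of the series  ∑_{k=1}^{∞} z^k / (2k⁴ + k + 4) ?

R = 1

Ratio test: |a_{k+1}/a_k| = (2k⁴ + k + 4)/(2(k+1)⁴ + (k+1) + 4) → 1 as k → ∞.
So the series converges when |z| < 1 and diverges when |z| > 1; R = 1.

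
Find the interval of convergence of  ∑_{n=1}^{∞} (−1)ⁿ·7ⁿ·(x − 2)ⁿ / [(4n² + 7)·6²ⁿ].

[-22/7, 50/7]

By the ratio test, |a_{n+1}/a_n| = [(4n² + 7)/(4(n+1)² + 7)] · 7/36 → 7/36.
Convergence for |x − 2| · 7/36 < 1, i.e. |x − 2| < 36/7. So R = 36/7.
At x = 50/7: the series is dominated by a constant times Σ 1/n², which converges (p = 2 > 1).
When x = -22/7, the series is dominated by a constant times Σ 1/n², which converges (p = 2 > 1).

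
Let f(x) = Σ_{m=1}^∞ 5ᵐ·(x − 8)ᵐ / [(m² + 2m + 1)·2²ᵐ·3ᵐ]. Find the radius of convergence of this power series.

By the ratio test, |a_{m+1}/a_m| = [(m² + 2m + 1)/((m+1)² + 2(m+1) + 1)] · 5/(4·3) → 5/12.
Convergence for |x − 8| · 5/12 < 1, i.e. |x − 8| < 12/5. So R = 12/5.

R = 12/5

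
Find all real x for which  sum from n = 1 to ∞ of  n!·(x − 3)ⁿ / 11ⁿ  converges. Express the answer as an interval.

{3}

Ratio test: |a_{n+1}/a_n| = (n+1) · 1/11 → ∞ as n → ∞.
The terms grow without bound for any (x − 3) ≠ 0, so R = 0 (convergence only at x = 3).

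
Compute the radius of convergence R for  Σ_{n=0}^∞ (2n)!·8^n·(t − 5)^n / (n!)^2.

The ratio of consecutive coefficients is (2n+1)·(2n+2)/(n+1)² · 8 → 32.
Hence the series converges for |t − 5| < 1/(32) = 1/32, so the radius of convergence is 1/32.

R = 1/32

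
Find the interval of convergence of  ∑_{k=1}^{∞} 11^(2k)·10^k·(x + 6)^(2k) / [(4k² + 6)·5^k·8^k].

Ratio test: |a_{k+1}/a_k| = [(4k² + 6)/(4(k+1)² + 6)] · 121·10/(5·8) → 121/4 as k → ∞.
Successive powers of (x + 6) differ by 2, so the series converges when |x + 6|² · 121/4 < 1, i.e. |x + 6| < √(4/121) = 2/11. So R = 2/11.
Check x = -64/11: absolute convergence follows by limit comparison with Σ 1/k².
Check x = -68/11: the series is dominated by a constant times Σ 1/k², which converges (p = 2 > 1).

[-68/11, -64/11]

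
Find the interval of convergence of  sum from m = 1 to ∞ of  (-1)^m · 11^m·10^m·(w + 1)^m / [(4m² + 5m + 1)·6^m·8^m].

[-79/55, -31/55]

The ratio of consecutive coefficients is [(4m² + 5m + 1)/(4(m+1)² + 5(m+1) + 1)] · 11·10/(6·8) → 55/24.
Convergence for |w + 1| · 55/24 < 1, i.e. |w + 1| < 24/55. So R = 24/55.
At w = -31/55: absolute convergence follows by limit comparison with Σ 1/m².
When w = -79/55, the series is dominated by a constant times Σ 1/m², which converges (p = 2 > 1).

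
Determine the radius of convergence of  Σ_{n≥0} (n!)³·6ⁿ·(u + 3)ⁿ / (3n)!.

R = 9/2

By the ratio test, |a_{n+1}/a_n| = (n+1)³/[(3n+1)·(3n+2)·(3n+3)] · 6 → 2/9.
Convergence for |u + 3| · 2/9 < 1, i.e. |u + 3| < 9/2. So R = 9/2.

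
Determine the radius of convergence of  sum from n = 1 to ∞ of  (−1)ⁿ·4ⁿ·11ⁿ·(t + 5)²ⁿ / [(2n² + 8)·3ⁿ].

R = √33/22

Apply the ratio test: |a_{n+1}| / |a_n| = [(2n² + 8)/(2(n+1)² + 8)] · 4·11/3, which tends to 44/3 as n → ∞.
Since the exponent of (t + 5) increases by 2 each term, convergence requires |t + 5|² < 3/44, hence R = √33/22.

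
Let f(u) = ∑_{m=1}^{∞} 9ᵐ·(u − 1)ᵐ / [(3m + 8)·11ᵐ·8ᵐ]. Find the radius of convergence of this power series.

Ratio test: |a_{m+1}/a_m| = [(3m + 8)/(3(m+1) + 8)] · 9/(11·8) → 9/88 as m → ∞.
Hence the series converges for |u − 1| < 1/(9/88) = 88/9, so the radius of convergence is 88/9.

R = 88/9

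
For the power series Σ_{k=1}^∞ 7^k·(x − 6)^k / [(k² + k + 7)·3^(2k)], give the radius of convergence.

R = 9/7

The ratio of consecutive coefficients is [(k² + k + 7)/((k+1)² + (k+1) + 7)] · 7/9 → 7/9.
Hence the series converges for |x − 6| < 1/(7/9) = 9/7, so the radius of convergence is 9/7.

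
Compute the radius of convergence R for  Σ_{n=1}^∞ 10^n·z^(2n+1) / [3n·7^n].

R = √70/10

The ratio of consecutive coefficients is [3n/3(n+1)] · 10/7 → 10/7.
Successive powers of z differ by 2, so the series converges when |z|² · 10/7 < 1, i.e. |z| < √(7/10). So R = √70/10.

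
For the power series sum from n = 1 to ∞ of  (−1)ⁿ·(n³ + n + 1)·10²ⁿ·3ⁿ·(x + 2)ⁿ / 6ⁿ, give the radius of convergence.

By the ratio test, |a_{n+1}/a_n| = [((n+1)³ + (n+1) + 1)/(n³ + n + 1)] · 100·3/6 → 50.
Hence the series converges for |x + 2| < 1/(50) = 1/50, so the radius of convergence is 1/50.

R = 1/50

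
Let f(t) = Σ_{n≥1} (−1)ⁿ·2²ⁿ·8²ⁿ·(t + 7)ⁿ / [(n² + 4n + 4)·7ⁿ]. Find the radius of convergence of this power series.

The ratio of consecutive coefficients is [(n² + 4n + 4)/((n+1)² + 4(n+1) + 4)] · 4·64/7 → 256/7.
Thus R = 1/(256/7) = 7/256.

R = 7/256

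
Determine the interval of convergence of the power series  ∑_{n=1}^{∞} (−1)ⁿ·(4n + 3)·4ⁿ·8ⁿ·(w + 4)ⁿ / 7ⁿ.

(-135/32, -121/32)

Ratio test: |a_{n+1}/a_n| = [(4(n+1) + 3)/(4n + 3)] · 4·8/7 → 32/7 as n → ∞.
Hence the series converges for |w + 4| < 1/(32/7) = 7/32, so the radius of convergence is 7/32.
When w = -121/32, the terms have absolute value of order n, which does not tend to 0, so the series diverges by the divergence test.
At w = -135/32: the n-th term does not approach 0; divergence by the term test.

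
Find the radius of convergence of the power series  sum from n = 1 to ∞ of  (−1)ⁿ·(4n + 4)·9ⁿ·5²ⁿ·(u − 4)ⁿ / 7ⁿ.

By the ratio test, |a_{n+1}/a_n| = [(4(n+1) + 4)/(4n + 4)] · 9·25/7 → 225/7.
Thus R = 1/(225/7) = 7/225.

R = 7/225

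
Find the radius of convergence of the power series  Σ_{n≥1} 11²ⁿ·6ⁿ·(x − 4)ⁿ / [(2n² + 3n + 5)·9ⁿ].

Apply the ratio test: |a_{n+1}| / |a_n| = [(2n² + 3n + 5)/(2(n+1)² + 3(n+1) + 5)] · 121·6/9, which tends to 242/3 as n → ∞.
Convergence for |x − 4| · 242/3 < 1, i.e. |x − 4| < 3/242. So R = 3/242.

R = 3/242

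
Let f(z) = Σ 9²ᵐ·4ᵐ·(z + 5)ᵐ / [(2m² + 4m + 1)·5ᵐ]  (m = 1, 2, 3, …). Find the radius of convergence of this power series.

R = 5/324

By the ratio test, |a_{m+1}/a_m| = [(2m² + 4m + 1)/(2(m+1)² + 4(m+1) + 1)] · 81·4/5 → 324/5.
Convergence for |z + 5| · 324/5 < 1, i.e. |z + 5| < 5/324. So R = 5/324.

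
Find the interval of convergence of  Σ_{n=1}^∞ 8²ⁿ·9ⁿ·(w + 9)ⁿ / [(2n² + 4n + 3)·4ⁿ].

Apply the ratio test: |a_{n+1}| / |a_n| = [(2n² + 4n + 3)/(2(n+1)² + 4(n+1) + 3)] · 64·9/4, which tends to 144 as n → ∞.
Hence the series converges for |w + 9| < 1/(144) = 1/144, so the radius of convergence is 1/144.
At w = -1295/144: the terms are on the order of 1/n², so the series converges absolutely by comparison with the p-series (p = 2 > 1).
When w = -1297/144, the series is dominated by a constant times Σ 1/n², which converges (p = 2 > 1).

[-1297/144, -1295/144]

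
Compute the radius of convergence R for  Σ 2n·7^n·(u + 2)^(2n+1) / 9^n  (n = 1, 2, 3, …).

R = 3√7/7

The ratio of consecutive coefficients is [2(n+1)/2n] · 7/9 → 7/9.
Successive powers of (u + 2) differ by 2, so the series converges when |u + 2|² · 7/9 < 1, i.e. |u + 2| < √(9/7). So R = 3√7/7.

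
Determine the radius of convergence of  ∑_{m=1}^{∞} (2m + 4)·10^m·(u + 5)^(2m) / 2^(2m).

Apply the ratio test: |a_{m+1}| / |a_m| = [(2(m+1) + 4)/(2m + 4)] · 10/4, which tends to 5/2 as m → ∞.
Writing y = (u + 5)², the series in y has radius 2/5, so |u + 5| < √(2/5) and R = √10/5.

R = √10/5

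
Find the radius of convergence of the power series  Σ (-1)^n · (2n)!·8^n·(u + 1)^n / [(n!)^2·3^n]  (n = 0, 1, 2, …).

Ratio test: |a_{n+1}/a_n| = (2n+1)·(2n+2)/(n+1)² · 8/3 → 32/3 as n → ∞.
Thus R = 1/(32/3) = 3/32.

R = 3/32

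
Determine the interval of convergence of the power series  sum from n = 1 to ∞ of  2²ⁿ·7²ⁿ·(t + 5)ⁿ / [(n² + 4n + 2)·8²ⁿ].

[-261/49, -229/49]

Ratio test: |a_{n+1}/a_n| = [(n² + 4n + 2)/((n+1)² + 4(n+1) + 2)] · 4·49/64 → 49/16 as n → ∞.
Thus R = 1/(49/16) = 16/49.
At t = -229/49: the terms are on the order of 1/n², so the series converges absolutely by comparison with the p-series (p = 2 > 1).
When t = -261/49, the terms are on the order of 1/n², so the series converges absolutely by comparison with the p-series (p = 2 > 1).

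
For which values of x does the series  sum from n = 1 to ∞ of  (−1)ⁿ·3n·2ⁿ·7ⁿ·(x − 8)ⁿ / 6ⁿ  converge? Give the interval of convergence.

The ratio of consecutive coefficients is [3(n+1)/3n] · 2·7/6 → 7/3.
The series converges when 7/3 · |x − 8| < 1, giving R = 3/7.
Endpoint x = 59/7: the n-th term does not approach 0; divergence by the term test.
Endpoint x = 53/7: the terms do not tend to 0, so the series diverges.

(53/7, 59/7)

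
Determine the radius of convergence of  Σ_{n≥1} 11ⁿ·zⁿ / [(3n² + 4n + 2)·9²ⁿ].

By the ratio test, |a_{n+1}/a_n| = [(3n² + 4n + 2)/(3(n+1)² + 4(n+1) + 2)] · 11/81 → 11/81.
Convergence for |z| · 11/81 < 1, i.e. |z| < 81/11. So R = 81/11.

R = 81/11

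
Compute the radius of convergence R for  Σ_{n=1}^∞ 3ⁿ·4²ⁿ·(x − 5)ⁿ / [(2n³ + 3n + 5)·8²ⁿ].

R = 4/3

The ratio of consecutive coefficients is [(2n³ + 3n + 5)/(2(n+1)³ + 3(n+1) + 5)] · 3·16/64 → 3/4.
Convergence for |x − 5| · 3/4 < 1, i.e. |x − 5| < 4/3. So R = 4/3.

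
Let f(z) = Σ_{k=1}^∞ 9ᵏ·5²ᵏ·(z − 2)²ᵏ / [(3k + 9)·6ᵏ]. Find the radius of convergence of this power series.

R = √6/15

The ratio of consecutive coefficients is [(3k + 9)/(3(k+1) + 9)] · 9·25/6 → 75/2.
Since the exponent of (z − 2) increases by 2 each term, convergence requires |z − 2|² < 2/75, hence R = √6/15.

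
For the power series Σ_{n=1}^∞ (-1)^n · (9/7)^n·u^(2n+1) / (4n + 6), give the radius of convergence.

R = √7/3

The ratio of consecutive coefficients is [(4n + 6)/(4(n+1) + 6)] · 9/7 → 9/7.
Since the exponent of u increases by 2 each term, convergence requires |u|² < 7/9, hence R = √7/3.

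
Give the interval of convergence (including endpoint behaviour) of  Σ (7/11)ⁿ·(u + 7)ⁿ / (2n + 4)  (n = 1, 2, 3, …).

[-60/7, -38/7)

The ratio of consecutive coefficients is [(2n + 4)/(2(n+1) + 4)] · 7/11 → 7/11.
Hence the series converges for |u + 7| < 1/(7/11) = 11/7, so the radius of convergence is 11/7.
When u = -38/7, comparison with the harmonic series Σ 1/n shows the series diverges.
Endpoint u = -60/7: an alternating series whose terms decrease to 0 in absolute value, so it converges by the Leibniz criterion.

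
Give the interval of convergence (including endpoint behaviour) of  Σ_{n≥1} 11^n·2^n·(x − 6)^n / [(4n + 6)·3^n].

Ratio test: |a_{n+1}/a_n| = [(4n + 6)/(4(n+1) + 6)] · 11·2/3 → 22/3 as n → ∞.
Hence the series converges for |x − 6| < 1/(22/3) = 3/22, so the radius of convergence is 3/22.
Endpoint x = 135/22: the terms are asymptotic to a nonzero constant times 1/n, so the series diverges by limit comparison with Σ 1/n.
Endpoint x = 129/22: convergence follows from the alternating series test (terms decrease monotonically to 0).

[129/22, 135/22)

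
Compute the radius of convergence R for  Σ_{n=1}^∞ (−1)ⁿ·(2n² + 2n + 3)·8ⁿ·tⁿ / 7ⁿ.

R = 7/8

Ratio test: |a_{n+1}/a_n| = [(2(n+1)² + 2(n+1) + 3)/(2n² + 2n + 3)] · 8/7 → 8/7 as n → ∞.
Convergence for |t| · 8/7 < 1, i.e. |t| < 7/8. So R = 7/8.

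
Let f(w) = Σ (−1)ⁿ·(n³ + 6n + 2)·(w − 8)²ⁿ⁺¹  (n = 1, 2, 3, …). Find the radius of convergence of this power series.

R = 1

Ratio test: |a_{n+1}/a_n| = ((n+1)³ + 6(n+1) + 2)/(n³ + 6n + 2) → 1 as n → ∞.
Since the exponent of (w − 8) increases by 2 each term, convergence requires |w − 8|² < 1, hence R = 1.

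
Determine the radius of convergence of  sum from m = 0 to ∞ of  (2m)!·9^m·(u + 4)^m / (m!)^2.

R = 1/36

The ratio of consecutive coefficients is (2m+1)·(2m+2)/(m+1)² · 9 → 36.
Thus R = 1/(36) = 1/36.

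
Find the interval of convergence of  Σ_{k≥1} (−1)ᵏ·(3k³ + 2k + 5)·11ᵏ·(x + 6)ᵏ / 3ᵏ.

Ratio test: |a_{k+1}/a_k| = [(3(k+1)³ + 2(k+1) + 5)/(3k³ + 2k + 5)] · 11/3 → 11/3 as k → ∞.
The series converges when 11/3 · |x + 6| < 1, giving R = 3/11.
When x = -63/11, the terms have absolute value of order k³, which does not tend to 0, so the series diverges by the divergence test.
When x = -69/11, the terms do not tend to 0, so the series diverges.

(-69/11, -63/11)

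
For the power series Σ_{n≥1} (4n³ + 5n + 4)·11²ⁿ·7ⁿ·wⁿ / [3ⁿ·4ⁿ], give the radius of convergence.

R = 12/847

The ratio of consecutive coefficients is [(4(n+1)³ + 5(n+1) + 4)/(4n³ + 5n + 4)] · 121·7/(3·4) → 847/12.
Convergence for |w| · 847/12 < 1, i.e. |w| < 12/847. So R = 12/847.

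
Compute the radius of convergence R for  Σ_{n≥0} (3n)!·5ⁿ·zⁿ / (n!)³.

R = 1/135

By the ratio test, |a_{n+1}/a_n| = (3n+1)·(3n+2)·(3n+3)/(n+1)³ · 5 → 135.
Convergence for |z| · 135 < 1, i.e. |z| < 1/135. So R = 1/135.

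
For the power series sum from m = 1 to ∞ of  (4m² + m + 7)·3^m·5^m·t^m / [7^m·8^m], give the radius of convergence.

The ratio of consecutive coefficients is [(4(m+1)² + (m+1) + 7)/(4m² + m + 7)] · 3·5/(7·8) → 15/56.
Convergence for |t| · 15/56 < 1, i.e. |t| < 56/15. So R = 56/15.

R = 56/15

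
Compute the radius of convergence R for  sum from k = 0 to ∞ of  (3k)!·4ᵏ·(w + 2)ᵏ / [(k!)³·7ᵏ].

The ratio of consecutive coefficients is (3k+1)·(3k+2)·(3k+3)/(k+1)³ · 4/7 → 108/7.
The series converges when 108/7 · |w + 2| < 1, giving R = 7/108.

R = 7/108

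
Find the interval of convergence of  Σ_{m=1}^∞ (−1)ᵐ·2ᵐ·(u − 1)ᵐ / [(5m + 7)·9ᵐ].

(-7/2, 11/2]

The ratio of consecutive coefficients is [(5m + 7)/(5(m+1) + 7)] · 2/9 → 2/9.
Hence the series converges for |u − 1| < 1/(2/9) = 9/2, so the radius of convergence is 9/2.
Check u = 11/2: an alternating series whose terms decrease to 0 in absolute value, so it converges by the Leibniz criterion.
Check u = -7/2: comparison with the harmonic series Σ 1/m shows the series diverges.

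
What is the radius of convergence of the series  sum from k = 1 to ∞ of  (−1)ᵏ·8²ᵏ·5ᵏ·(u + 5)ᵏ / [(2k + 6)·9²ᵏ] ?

R = 81/320

Ratio test: |a_{k+1}/a_k| = [(2k + 6)/(2(k+1) + 6)] · 64·5/81 → 320/81 as k → ∞.
Hence the series converges for |u + 5| < 1/(320/81) = 81/320, so the radius of convergence is 81/320.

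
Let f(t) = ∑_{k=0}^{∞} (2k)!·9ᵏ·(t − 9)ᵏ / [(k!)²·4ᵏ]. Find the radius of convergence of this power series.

R = 1/9

The ratio of consecutive coefficients is (2k+1)·(2k+2)/(k+1)² · 9/4 → 9.
The series converges when 9 · |t − 9| < 1, giving R = 1/9.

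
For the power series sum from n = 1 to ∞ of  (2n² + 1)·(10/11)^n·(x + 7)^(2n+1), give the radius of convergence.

Apply the ratio test: |a_{n+1}| / |a_n| = [(2(n+1)² + 1)/(2n² + 1)] · 10/11, which tends to 10/11 as n → ∞.
Writing y = (x + 7)², the series in y has radius 11/10, so |x + 7| < √(11/10) and R = √110/10.

R = √110/10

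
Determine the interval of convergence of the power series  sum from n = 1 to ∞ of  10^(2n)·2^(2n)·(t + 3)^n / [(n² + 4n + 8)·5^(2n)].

[-49/16, -47/16]

Apply the ratio test: |a_{n+1}| / |a_n| = [(n² + 4n + 8)/((n+1)² + 4(n+1) + 8)] · 100·4/25, which tends to 16 as n → ∞.
Hence the series converges for |t + 3| < 1/(16) = 1/16, so the radius of convergence is 1/16.
At t = -47/16: the series is dominated by a constant times Σ 1/n², which converges (p = 2 > 1).
At t = -49/16: the terms are on the order of 1/n², so the series converges absolutely by comparison with the p-series (p = 2 > 1).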